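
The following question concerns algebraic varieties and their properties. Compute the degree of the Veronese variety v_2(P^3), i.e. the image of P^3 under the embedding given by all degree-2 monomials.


The Veronese variety v_2(P^3) has degree d^r.
d^r = 2^3 = 8

8


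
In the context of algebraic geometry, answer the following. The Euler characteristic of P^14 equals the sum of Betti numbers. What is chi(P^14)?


The complex projective space P^14 has one cell in each even real dimension 0, 2, ..., 28.
The cohomology groups are H^{2k}(P^14) = Z for k = 0,...,14, and 0 otherwise.
Euler characteristic = sum of Betti numbers = 1 per even-dimensional cohomology group.
chi(P^14) = 14 + 1 = 15

15


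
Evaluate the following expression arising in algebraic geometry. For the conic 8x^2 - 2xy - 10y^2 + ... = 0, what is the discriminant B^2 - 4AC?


The discriminant of a conic Ax^2 + Bxy + Cy^2 + ... = 0 is B^2 - 4AC.
B^2 = (-2)^2 = 4
4AC = 4*8*(-10) = -320
Discriminant = 4 + 320 = 324

324


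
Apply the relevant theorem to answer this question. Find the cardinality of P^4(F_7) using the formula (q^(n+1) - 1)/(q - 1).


P^4(F_7) has (q^(n+1) - 1)/(q - 1) points.
= 7^4 + 7^3 + 7^2 + 7^1 + 7^0
= 2401 + 343 + 49 + 7 + 1
= 2801

2801


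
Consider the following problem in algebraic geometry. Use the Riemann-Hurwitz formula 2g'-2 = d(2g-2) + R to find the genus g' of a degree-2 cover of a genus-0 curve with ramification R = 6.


Riemann-Hurwitz formula: 2g' - 2 = d(2g - 2) + R
Given: d = 2, g = 0, R = 6
2g' - 2 = 2*(2*0 - 2) + 6
2g' - 2 = 2*(-2) + 6
2g' - 2 = -4 + 6 = 2
2g' = 4
g' = 2

2


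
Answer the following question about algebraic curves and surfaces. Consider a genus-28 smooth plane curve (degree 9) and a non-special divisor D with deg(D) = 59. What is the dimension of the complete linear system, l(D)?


First, compute the genus of a smooth plane curve of degree 9:
g = (d-1)(d-2)/2 = (9-1)(9-2)/2 = 28
For a non-special divisor D (i.e., h^1(D) = 0), Riemann-Roch gives:
l(D) = deg(D) - g + 1
Since deg(D) = 59 >= 2g - 1 = 55, D is non-special.
l(D) = 59 - 28 + 1 = 32

32


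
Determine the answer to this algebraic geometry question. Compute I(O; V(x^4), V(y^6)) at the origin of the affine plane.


The intersection multiplicity of V(x^a) and V(y^b) at the origin is:
I(O; V(x^4), V(y^6)) = dim_k(k[x,y]/(x^4, y^6))
A basis for k[x,y]/(x^4, y^6) is the set of monomials x^i * y^j
where 0 <= i < 4 and 0 <= j < 6.
The number of such monomials is 4 * 6 = 24

24


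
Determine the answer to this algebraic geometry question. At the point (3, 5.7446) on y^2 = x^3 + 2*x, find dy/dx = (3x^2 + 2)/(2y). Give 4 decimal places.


Using implicit differentiation of y^2 = x^3 + 2*x:
2y * dy/dx = 3x^2 + 2
dy/dx = (3x^2 + 2)/(2y)
Numerator: 3*3^2 + 2 = 29
Denominator: 2*5.7446 = 11.4892
dy/dx = 29/11.4892 = 2.5241

2.5241


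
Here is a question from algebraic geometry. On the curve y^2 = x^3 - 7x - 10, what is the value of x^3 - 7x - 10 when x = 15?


Compute x^3 - 7x - 10 at x = 15:
x^3 = 15^3 = 3375
(-7)*x = (-7)*15 = -105
Sum: 3375 - 105 - 10 = 3260

3260


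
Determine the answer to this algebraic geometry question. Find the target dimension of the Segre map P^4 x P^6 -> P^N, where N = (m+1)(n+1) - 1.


The Segre embedding maps P^m x P^n into P^N via
all products of coordinates from each factor.
N = (m+1)(n+1) - 1
N = (4+1)(6+1) - 1
N = 5*7 - 1
N = 35 - 1 = 34

34


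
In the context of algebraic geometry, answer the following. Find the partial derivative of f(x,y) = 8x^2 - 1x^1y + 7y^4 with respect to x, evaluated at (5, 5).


df/dx = 2*8*x^1 + 1*(-1)*x^0*y
At (5,5): 2*8*5^1 + 1*(-1)*5^0*5
= 80 - 5
= 75

75


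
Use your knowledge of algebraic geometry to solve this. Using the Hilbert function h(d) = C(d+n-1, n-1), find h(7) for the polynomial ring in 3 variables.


The Hilbert function for the polynomial ring in 3 variables is:
h(d) = C(d+n-1, n-1)
h(7) = C(7+3-1, 3-1) = C(9, 2)
= 9! / (2! * 7!)
= 36

36


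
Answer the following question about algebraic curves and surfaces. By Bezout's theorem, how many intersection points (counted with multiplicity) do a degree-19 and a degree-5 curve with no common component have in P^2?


Bezout's theorem states the intersection count equals the product of degrees.
Intersection count = 19 * 5 = 95

95


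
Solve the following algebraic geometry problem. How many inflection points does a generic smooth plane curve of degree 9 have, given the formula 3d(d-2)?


For a general smooth plane curve C of degree d, the inflection points are
the intersection of C with its Hessian curve, which has degree 3(d-2).
By Bezout, the total intersection number is d * 3(d-2) = 9 * 21 = 189.
For a general curve every flex is ordinary, so each contributes
multiplicity 1 to C·Hess(C), and the number of distinct inflection
points is 3d(d-2).
Inflection points = 3*9*(9-2) = 3*9*7 = 189

189


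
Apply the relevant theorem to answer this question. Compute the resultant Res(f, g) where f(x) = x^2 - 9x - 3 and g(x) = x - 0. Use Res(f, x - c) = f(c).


For Res(f, x - c), we evaluate f at x = c.
f(0) = 0^2 - 9*0 - 3
= 0 + 0 - 3
= 0 - 3 = -3
Res(f, g) = -3

-3


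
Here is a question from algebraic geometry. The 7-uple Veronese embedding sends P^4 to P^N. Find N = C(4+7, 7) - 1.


The Veronese embedding v_d: P^n -> P^N maps each point to all
degree-d monomials in n+1 homogeneous coordinates.
N = C(n+d, d) - 1
N = C(4+7, 7) - 1
N = C(11, 7) - 1
C(11, 7) = 330
N = 330 - 1 = 329

329


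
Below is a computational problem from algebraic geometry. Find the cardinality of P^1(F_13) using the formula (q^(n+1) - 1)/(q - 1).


P^1(F_13) has (q^(n+1) - 1)/(q - 1) points.
= 13^1 + 13^0
= 13 + 1
= 14

14


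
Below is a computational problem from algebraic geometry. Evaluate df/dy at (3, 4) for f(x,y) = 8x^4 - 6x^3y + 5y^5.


df/dy = (-6)*x^3 + 5*5*y^4
At (3,4): (-6)*3^3 + 5*5*4^4
= -162 + 6400
= 6238

6238


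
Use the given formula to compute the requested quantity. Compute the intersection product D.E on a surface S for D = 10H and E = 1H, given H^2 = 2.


Using bilinearity of the intersection pairing on a surface S:
(aH).(bH) = ab * (H.H)
We have H^2 = 2.
D.E = (10H).(1H) = 10*1*2
= 10*2
= 20

20


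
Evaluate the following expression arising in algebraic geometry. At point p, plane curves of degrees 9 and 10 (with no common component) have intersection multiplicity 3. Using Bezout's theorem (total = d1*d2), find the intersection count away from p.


By Bezout's theorem, the total intersection number is d1 * d2.
Total = 9 * 10 = 90
Intersection multiplicity at p = 3
Remaining intersections = 90 - 3 = 87

87


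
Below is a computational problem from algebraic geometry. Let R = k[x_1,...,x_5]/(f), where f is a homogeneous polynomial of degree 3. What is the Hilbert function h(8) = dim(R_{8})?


For R = k[x_1,...,x_n]/(f) with f homogeneous of degree e:
The Hilbert series is (1 - t^e)/(1 - t)^n.
So h(d) = C(d+n-1, n-1) - C(d-e+n-1, n-1) for d >= e.
With n=5, e=3, d=8:
C(8+5-1, 5-1) = C(12, 4) = 495
C(8-3+5-1, 5-1) = C(9, 4) = 126
h(8) = 495 - 126 = 369

369


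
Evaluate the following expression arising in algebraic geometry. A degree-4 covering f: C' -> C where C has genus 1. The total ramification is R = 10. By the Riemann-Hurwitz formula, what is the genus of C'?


Riemann-Hurwitz formula: 2g' - 2 = d(2g - 2) + R
Given: d = 4, g = 1, R = 10
2g' - 2 = 4*(2*1 - 2) + 10
2g' - 2 = 4*0 + 10
2g' - 2 = 0 + 10 = 10
2g' = 12
g' = 6

6


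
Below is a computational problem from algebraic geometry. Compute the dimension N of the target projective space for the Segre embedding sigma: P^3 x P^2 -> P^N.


The Segre embedding maps P^m x P^n into P^N via
all products of coordinates from each factor.
N = (m+1)(n+1) - 1
N = (3+1)(2+1) - 1
N = 4*3 - 1
N = 12 - 1 = 11

11


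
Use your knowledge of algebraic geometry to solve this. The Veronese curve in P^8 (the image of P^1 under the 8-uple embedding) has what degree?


The rational normal curve in P^8 is the image of P^1 under the 8-uple Veronese.
A general hyperplane in P^8 pulls back to a degree-8 form on P^1, which has 8 zeros,
so the curve meets a general hyperplane in 8 points. Degree = 8.

8


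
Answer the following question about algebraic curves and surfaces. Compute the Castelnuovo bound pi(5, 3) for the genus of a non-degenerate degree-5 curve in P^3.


Castelnuovo's bound: write d - 1 = m(r-1) + epsilon with 0 <= epsilon < r-1.
d - 1 = 5 - 1 = 4
r - 1 = 3 - 1 = 2
4 = 2*2 + 0, so m = 2, epsilon = 0
pi(d, r) = m(m-1)(r-1)/2 + m*epsilon
= 2*1*2/2 + 2*0
= 4/2 + 0
= 2 + 0 = 2

2


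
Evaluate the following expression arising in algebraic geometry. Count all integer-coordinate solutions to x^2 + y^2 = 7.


Systematically check integer values of x where x^2 <= 7.
For each valid x, check if 7 - x^2 is a perfect square.
Total integer solutions found: 0

0


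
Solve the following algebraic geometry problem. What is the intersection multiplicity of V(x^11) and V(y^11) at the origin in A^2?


The intersection multiplicity of V(x^a) and V(y^b) at the origin is:
I(O; V(x^11), V(y^11)) = dim_k(k[x,y]/(x^11, y^11))
A basis for k[x,y]/(x^11, y^11) is the set of monomials x^i * y^j
where 0 <= i < 11 and 0 <= j < 11.
The number of such monomials is 11 * 11 = 121

121


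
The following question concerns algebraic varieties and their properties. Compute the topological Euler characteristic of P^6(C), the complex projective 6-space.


The complex projective space P^6 has one cell in each even real dimension 0, 2, ..., 12.
The cohomology groups are H^{2k}(P^6) = Z for k = 0,...,6, and 0 otherwise.
Euler characteristic = sum of Betti numbers = 1 per even-dimensional cohomology group.
chi(P^6) = 6 + 1 = 7

7


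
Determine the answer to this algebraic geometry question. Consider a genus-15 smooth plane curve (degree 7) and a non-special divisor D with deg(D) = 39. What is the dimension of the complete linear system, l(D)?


First, compute the genus of a smooth plane curve of degree 7:
g = (d-1)(d-2)/2 = (7-1)(7-2)/2 = 15
For a non-special divisor D (i.e., h^1(D) = 0), Riemann-Roch gives:
l(D) = deg(D) - g + 1
Since deg(D) = 39 >= 2g - 1 = 29, D is non-special.
l(D) = 39 - 15 + 1 = 25

25


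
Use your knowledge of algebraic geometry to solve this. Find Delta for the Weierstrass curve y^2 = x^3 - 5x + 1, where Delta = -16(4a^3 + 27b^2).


Compute each component:
4a^3 = 4*(-5)^3 = 4*(-125) = -500
27b^2 = 27*1^2 = 27*1 = 27
4a^3 + 27b^2 = -500 + 27 = -473
Delta = -16*(-473) = 7568

7568


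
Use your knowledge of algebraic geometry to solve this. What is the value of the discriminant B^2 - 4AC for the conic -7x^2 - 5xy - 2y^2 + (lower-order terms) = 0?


The discriminant of a conic Ax^2 + Bxy + Cy^2 + ... = 0 is B^2 - 4AC.
B^2 = (-5)^2 = 25
4AC = 4*(-7)*(-2) = 56
Discriminant = 25 - 56 = -31

-31


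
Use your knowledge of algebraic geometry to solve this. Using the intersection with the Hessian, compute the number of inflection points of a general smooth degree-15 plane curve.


For a general smooth plane curve C of degree d, the inflection points are
the intersection of C with its Hessian curve, which has degree 3(d-2).
By Bezout, the total intersection number is d * 3(d-2) = 15 * 39 = 585.
For a general curve every flex is ordinary, so each contributes
multiplicity 1 to C·Hess(C), and the number of distinct inflection
points is 3d(d-2).
Inflection points = 3*15*(15-2) = 3*15*13 = 585

585


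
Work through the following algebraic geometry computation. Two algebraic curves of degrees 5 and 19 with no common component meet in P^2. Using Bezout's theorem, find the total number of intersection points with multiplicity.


Bezout's theorem states the intersection count equals the product of degrees.
Intersection count = 5 * 19 = 95

95


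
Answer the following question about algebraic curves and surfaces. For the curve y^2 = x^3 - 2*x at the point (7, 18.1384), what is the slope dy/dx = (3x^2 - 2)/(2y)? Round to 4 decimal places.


Using implicit differentiation of y^2 = x^3 - 2*x:
2y * dy/dx = 3x^2 - 2
dy/dx = (3x^2 - 2)/(2y)
Numerator: 3*7^2 - 2 = 145
Denominator: 2*18.1384 = 36.2768
dy/dx = 145/36.2768 = 3.9970

3.9970


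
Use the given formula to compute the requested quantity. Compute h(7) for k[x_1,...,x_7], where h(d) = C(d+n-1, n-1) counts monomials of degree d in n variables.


The Hilbert function for the polynomial ring in 7 variables is:
h(d) = C(d+n-1, n-1)
h(7) = C(7+7-1, 7-1) = C(13, 6)
= 13! / (6! * 7!)
= 1716

1716


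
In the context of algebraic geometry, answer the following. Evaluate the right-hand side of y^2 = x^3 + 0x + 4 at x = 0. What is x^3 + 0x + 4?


Compute x^3 + 0x + 4 at x = 0:
x^3 = 0^3 = 0
0*x = 0*0 = 0
Sum: 0 + 0 + 4 = 4

4


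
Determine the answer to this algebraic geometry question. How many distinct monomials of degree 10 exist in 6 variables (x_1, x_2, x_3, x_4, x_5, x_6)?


The number of degree-10 monomials in 6 variables is C(d+n-1, n-1).
= C(10+6-1, 6-1) = C(15, 5)
= 3003

3003


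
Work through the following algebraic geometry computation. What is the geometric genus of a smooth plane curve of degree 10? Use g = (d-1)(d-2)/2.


Using the genus formula for smooth plane curves:
g = (d-1)(d-2)/2
g = (10-1)(10-2)/2
g = 9*8/2
g = 72/2 = 36

36


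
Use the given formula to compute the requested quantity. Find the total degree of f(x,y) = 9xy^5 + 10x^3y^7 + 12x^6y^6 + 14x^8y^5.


Examine each term for its total degree (sum of exponents).
  Term '9xy^5' has total degree 1+5 = 6.
  Term '10x^3y^7' has total degree 3+7 = 10.
  Term '12x^6y^6' has total degree 6+6 = 12.
  Term '14x^8y^5' has total degree 8+5 = 13.
The maximum total degree among all terms is 13.

13


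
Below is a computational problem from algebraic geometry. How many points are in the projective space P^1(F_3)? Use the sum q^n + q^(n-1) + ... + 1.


P^1(F_3) has (q^(n+1) - 1)/(q - 1) points.
= 3^1 + 3^0
= 3 + 1
= 4

4


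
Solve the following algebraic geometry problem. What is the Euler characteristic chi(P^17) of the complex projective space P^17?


The complex projective space P^17 has one cell in each even real dimension 0, 2, ..., 34.
The cohomology groups are H^{2k}(P^17) = Z for k = 0,...,17, and 0 otherwise.
Euler characteristic = sum of Betti numbers = 1 per even-dimensional cohomology group.
chi(P^17) = 17 + 1 = 18

18


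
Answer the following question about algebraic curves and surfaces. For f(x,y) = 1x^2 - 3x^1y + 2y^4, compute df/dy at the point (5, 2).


df/dy = (-3)*x^1 + 4*2*y^3
At (5,2): (-3)*5^1 + 4*2*2^3
= -15 + 64
= 49

49


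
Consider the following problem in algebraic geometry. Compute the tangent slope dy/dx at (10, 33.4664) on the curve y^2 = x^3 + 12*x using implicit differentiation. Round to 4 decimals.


Using implicit differentiation of y^2 = x^3 + 12*x:
2y * dy/dx = 3x^2 + 12
dy/dx = (3x^2 + 12)/(2y)
Numerator: 3*10^2 + 12 = 312
Denominator: 2*33.4664 = 66.9328
dy/dx = 312/66.9328 = 4.6614

4.6614


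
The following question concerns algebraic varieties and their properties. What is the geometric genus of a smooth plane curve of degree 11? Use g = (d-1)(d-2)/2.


Using the genus formula for smooth plane curves:
g = (d-1)(d-2)/2
g = (11-1)(11-2)/2
g = 10*9/2
g = 90/2 = 45

45


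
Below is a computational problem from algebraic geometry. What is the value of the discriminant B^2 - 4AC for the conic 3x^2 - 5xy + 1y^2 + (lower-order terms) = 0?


The discriminant of a conic Ax^2 + Bxy + Cy^2 + ... = 0 is B^2 - 4AC.
B^2 = (-5)^2 = 25
4AC = 4*3*1 = 12
Discriminant = 25 - 12 = 13

13


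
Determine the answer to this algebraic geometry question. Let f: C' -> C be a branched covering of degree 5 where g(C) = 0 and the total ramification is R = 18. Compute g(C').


Riemann-Hurwitz formula: 2g' - 2 = d(2g - 2) + R
Given: d = 5, g = 0, R = 18
2g' - 2 = 5*(2*0 - 2) + 18
2g' - 2 = 5*(-2) + 18
2g' - 2 = -10 + 18 = 8
2g' = 10
g' = 5

5


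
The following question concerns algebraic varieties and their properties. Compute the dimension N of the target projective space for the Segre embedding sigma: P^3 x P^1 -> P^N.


The Segre embedding maps P^m x P^n into P^N via
all products of coordinates from each factor.
N = (m+1)(n+1) - 1
N = (3+1)(1+1) - 1
N = 4*2 - 1
N = 8 - 1 = 7

7


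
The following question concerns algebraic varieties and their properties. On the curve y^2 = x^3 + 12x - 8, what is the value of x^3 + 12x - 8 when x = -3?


Compute x^3 + 12x - 8 at x = -3:
x^3 = (-3)^3 = -27
12*x = 12*(-3) = -36
Sum: -27 - 36 - 8 = -71

-71


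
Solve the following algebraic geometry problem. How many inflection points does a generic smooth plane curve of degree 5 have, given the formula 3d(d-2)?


For a general smooth plane curve C of degree d, the inflection points are
the intersection of C with its Hessian curve, which has degree 3(d-2).
By Bezout, the total intersection number is d * 3(d-2) = 5 * 9 = 45.
For a general curve every flex is ordinary, so each contributes
multiplicity 1 to C·Hess(C), and the number of distinct inflection
points is 3d(d-2).
Inflection points = 3*5*(5-2) = 3*5*3 = 45

45


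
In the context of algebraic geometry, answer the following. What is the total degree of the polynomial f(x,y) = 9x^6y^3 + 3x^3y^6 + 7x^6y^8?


Examine each term for its total degree (sum of exponents).
  Term '9x^6y^3' has total degree 6+3 = 9.
  Term '3x^3y^6' has total degree 3+6 = 9.
  Term '7x^6y^8' has total degree 6+8 = 14.
The maximum total degree among all terms is 14.

14


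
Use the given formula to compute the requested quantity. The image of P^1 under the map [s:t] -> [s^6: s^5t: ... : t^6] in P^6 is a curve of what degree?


The rational normal curve in P^6 is the image of P^1 under the 6-uple Veronese.
A general hyperplane in P^6 pulls back to a degree-6 form on P^1, which has 6 zeros,
so the curve meets a general hyperplane in 6 points. Degree = 6.

6


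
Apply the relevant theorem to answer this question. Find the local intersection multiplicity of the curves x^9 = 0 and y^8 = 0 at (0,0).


The intersection multiplicity of V(x^a) and V(y^b) at the origin is:
I(O; V(x^9), V(y^8)) = dim_k(k[x,y]/(x^9, y^8))
A basis for k[x,y]/(x^9, y^8) is the set of monomials x^i * y^j
where 0 <= i < 9 and 0 <= j < 8.
The number of such monomials is 9 * 8 = 72

72


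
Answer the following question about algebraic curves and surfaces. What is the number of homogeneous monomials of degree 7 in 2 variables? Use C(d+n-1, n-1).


The number of degree-7 monomials in 2 variables is C(d+n-1, n-1).
= C(7+2-1, 2-1) = C(8, 1)
= 8

8


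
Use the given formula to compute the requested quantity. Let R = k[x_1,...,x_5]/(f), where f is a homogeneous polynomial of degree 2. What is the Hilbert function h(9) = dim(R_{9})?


For R = k[x_1,...,x_n]/(f) with f homogeneous of degree e:
The Hilbert series is (1 - t^e)/(1 - t)^n.
So h(d) = C(d+n-1, n-1) - C(d-e+n-1, n-1) for d >= e.
With n=5, e=2, d=9:
C(9+5-1, 5-1) = C(13, 4) = 715
C(9-2+5-1, 5-1) = C(11, 4) = 330
h(9) = 715 - 330 = 385

385


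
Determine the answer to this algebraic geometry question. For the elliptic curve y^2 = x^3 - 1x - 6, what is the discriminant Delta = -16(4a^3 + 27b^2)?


Compute each component:
4a^3 = 4*(-1)^3 = 4*(-1) = -4
27b^2 = 27*(-6)^2 = 27*36 = 972
4a^3 + 27b^2 = -4 + 972 = 968
Delta = -16*968 = -15488

-15488


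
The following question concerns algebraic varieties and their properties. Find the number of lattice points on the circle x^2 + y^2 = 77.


Systematically check integer values of x where x^2 <= 77.
For each valid x, check if 77 - x^2 is a perfect square.
Total integer solutions found: 0

0


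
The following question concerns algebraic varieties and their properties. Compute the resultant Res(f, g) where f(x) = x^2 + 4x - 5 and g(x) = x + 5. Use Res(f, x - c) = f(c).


For Res(f, x - c), we evaluate f at x = c.
f(-5) = (-5)^2 + 4*(-5) - 5
= 25 - 20 - 5
= 5 - 5 = 0
Res(f, g) = 0

0


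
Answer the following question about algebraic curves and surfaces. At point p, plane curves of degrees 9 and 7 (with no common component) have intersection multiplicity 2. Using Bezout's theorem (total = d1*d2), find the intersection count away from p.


By Bezout's theorem, the total intersection number is d1 * d2.
Total = 9 * 7 = 63
Intersection multiplicity at p = 2
Remaining intersections = 63 - 2 = 61

61


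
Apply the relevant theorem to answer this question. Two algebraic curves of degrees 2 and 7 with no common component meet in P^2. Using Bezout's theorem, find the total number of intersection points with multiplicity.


Bezout's theorem states the intersection count equals the product of degrees.
Intersection count = 2 * 7 = 14

14


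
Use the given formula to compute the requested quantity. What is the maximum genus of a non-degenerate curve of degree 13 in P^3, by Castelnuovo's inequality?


Castelnuovo's bound: write d - 1 = m(r-1) + epsilon with 0 <= epsilon < r-1.
d - 1 = 13 - 1 = 12
r - 1 = 3 - 1 = 2
12 = 6*2 + 0, so m = 6, epsilon = 0
pi(d, r) = m(m-1)(r-1)/2 + m*epsilon
= 6*5*2/2 + 6*0
= 60/2 + 0
= 30 + 0 = 30

30


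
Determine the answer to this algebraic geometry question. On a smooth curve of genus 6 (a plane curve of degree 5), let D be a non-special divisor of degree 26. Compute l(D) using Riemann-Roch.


First, compute the genus of a smooth plane curve of degree 5:
g = (d-1)(d-2)/2 = (5-1)(5-2)/2 = 6
For a non-special divisor D (i.e., h^1(D) = 0), Riemann-Roch gives:
l(D) = deg(D) - g + 1
Since deg(D) = 26 >= 2g - 1 = 11, D is non-special.
l(D) = 26 - 6 + 1 = 21

21


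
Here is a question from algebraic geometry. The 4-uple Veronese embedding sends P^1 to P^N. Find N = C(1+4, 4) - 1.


The Veronese embedding v_d: P^n -> P^N maps each point to all
degree-d monomials in n+1 homogeneous coordinates.
N = C(n+d, d) - 1
N = C(1+4, 4) - 1
N = C(5, 4) - 1
C(5, 4) = 5
N = 5 - 1 = 4

4


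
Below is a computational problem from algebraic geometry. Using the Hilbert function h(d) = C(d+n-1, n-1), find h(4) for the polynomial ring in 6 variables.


The Hilbert function for the polynomial ring in 6 variables is:
h(d) = C(d+n-1, n-1)
h(4) = C(4+6-1, 6-1) = C(9, 5)
= 9! / (5! * 4!)
= 126

126


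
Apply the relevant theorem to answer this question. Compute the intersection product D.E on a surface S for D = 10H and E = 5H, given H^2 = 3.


Using bilinearity of the intersection pairing on a surface S:
(aH).(bH) = ab * (H.H)
We have H^2 = 3.
D.E = (10H).(5H) = 10*5*3
= 50*3
= 150

150


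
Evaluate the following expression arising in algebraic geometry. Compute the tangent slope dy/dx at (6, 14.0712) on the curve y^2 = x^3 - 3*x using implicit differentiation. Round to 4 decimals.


Using implicit differentiation of y^2 = x^3 - 3*x:
2y * dy/dx = 3x^2 - 3
dy/dx = (3x^2 - 3)/(2y)
Numerator: 3*6^2 - 3 = 105
Denominator: 2*14.0712 = 28.1424
dy/dx = 105/28.1424 = 3.7310

3.7310


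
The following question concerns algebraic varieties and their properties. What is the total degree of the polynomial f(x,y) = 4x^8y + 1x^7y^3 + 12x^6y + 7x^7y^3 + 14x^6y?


Examine each term for its total degree (sum of exponents).
  Term '4x^8y' has total degree 8+1 = 9.
  Term '1x^7y^3' has total degree 7+3 = 10.
  Term '12x^6y' has total degree 6+1 = 7.
  Term '7x^7y^3' has total degree 7+3 = 10.
  Term '14x^6y' has total degree 6+1 = 7.
The maximum total degree among all terms is 10.

10


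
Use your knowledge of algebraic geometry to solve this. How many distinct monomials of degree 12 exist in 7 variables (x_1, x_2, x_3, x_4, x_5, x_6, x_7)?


The number of degree-12 monomials in 7 variables is C(d+n-1, n-1).
= C(12+7-1, 7-1) = C(18, 6)
= 18564

18564


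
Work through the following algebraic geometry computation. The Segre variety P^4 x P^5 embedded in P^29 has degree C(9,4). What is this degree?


The degree of the Segre variety P^4 x P^5 is C(m+n, m).
= C(9, 4)
= 126

126


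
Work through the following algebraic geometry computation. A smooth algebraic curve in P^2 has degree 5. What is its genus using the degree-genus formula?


Using the genus formula for smooth plane curves:
g = (d-1)(d-2)/2
g = (5-1)(5-2)/2
g = 4*3/2
g = 12/2 = 6

6


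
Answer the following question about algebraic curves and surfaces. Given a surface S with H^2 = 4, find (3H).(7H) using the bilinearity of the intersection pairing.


Using bilinearity of the intersection pairing on a surface S:
(aH).(bH) = ab * (H.H)
We have H^2 = 4.
D.E = (3H).(7H) = 3*7*4
= 21*4
= 84

84


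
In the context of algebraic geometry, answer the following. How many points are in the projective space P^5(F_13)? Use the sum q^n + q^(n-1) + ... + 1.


P^5(F_13) has (q^(n+1) - 1)/(q - 1) points.
= 13^5 + 13^4 + 13^3 + 13^2 + 13^1 + 13^0
= 371293 + 28561 + 2197 + 169 + 13 + 1
= 402234

402234


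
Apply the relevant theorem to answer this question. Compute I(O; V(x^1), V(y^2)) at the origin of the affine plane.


The intersection multiplicity of V(x^a) and V(y^b) at the origin is:
I(O; V(x^1), V(y^2)) = dim_k(k[x,y]/(x^1, y^2))
A basis for k[x,y]/(x^1, y^2) is the set of monomials x^i * y^j
where 0 <= i < 1 and 0 <= j < 2.
The number of such monomials is 1 * 2 = 2

2


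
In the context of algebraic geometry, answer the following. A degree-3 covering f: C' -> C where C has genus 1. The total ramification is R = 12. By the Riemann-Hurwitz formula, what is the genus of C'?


Riemann-Hurwitz formula: 2g' - 2 = d(2g - 2) + R
Given: d = 3, g = 1, R = 12
2g' - 2 = 3*(2*1 - 2) + 12
2g' - 2 = 3*0 + 12
2g' - 2 = 0 + 12 = 12
2g' = 14
g' = 7

7


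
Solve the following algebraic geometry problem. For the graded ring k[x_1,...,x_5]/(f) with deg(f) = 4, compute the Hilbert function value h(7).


For R = k[x_1,...,x_n]/(f) with f homogeneous of degree e:
The Hilbert series is (1 - t^e)/(1 - t)^n.
So h(d) = C(d+n-1, n-1) - C(d-e+n-1, n-1) for d >= e.
With n=5, e=4, d=7:
C(7+5-1, 5-1) = C(11, 4) = 330
C(7-4+5-1, 5-1) = C(7, 4) = 35
h(7) = 330 - 35 = 295

295


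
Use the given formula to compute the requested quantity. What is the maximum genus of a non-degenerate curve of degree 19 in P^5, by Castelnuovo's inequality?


Castelnuovo's bound: write d - 1 = m(r-1) + epsilon with 0 <= epsilon < r-1.
d - 1 = 19 - 1 = 18
r - 1 = 5 - 1 = 4
18 = 4*4 + 2, so m = 4, epsilon = 2
pi(d, r) = m(m-1)(r-1)/2 + m*epsilon
= 4*3*4/2 + 4*2
= 48/2 + 8
= 24 + 8 = 32

32


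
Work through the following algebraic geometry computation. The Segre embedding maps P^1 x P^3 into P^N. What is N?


The Segre embedding maps P^m x P^n into P^N via
all products of coordinates from each factor.
N = (m+1)(n+1) - 1
N = (1+1)(3+1) - 1
N = 2*4 - 1
N = 8 - 1 = 7

7


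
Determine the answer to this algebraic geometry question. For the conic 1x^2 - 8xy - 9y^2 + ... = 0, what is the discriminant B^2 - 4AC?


The discriminant of a conic Ax^2 + Bxy + Cy^2 + ... = 0 is B^2 - 4AC.
B^2 = (-8)^2 = 64
4AC = 4*1*(-9) = -36
Discriminant = 64 + 36 = 100

100


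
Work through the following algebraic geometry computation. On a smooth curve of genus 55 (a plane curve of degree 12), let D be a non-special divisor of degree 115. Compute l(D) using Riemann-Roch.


First, compute the genus of a smooth plane curve of degree 12:
g = (d-1)(d-2)/2 = (12-1)(12-2)/2 = 55
For a non-special divisor D (i.e., h^1(D) = 0), Riemann-Roch gives:
l(D) = deg(D) - g + 1
Since deg(D) = 115 >= 2g - 1 = 109, D is non-special.
l(D) = 115 - 55 + 1 = 61

61


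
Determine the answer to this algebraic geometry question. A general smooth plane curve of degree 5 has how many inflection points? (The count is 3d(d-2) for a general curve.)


For a general smooth plane curve C of degree d, the inflection points are
the intersection of C with its Hessian curve, which has degree 3(d-2).
By Bezout, the total intersection number is d * 3(d-2) = 5 * 9 = 45.
For a general curve every flex is ordinary, so each contributes
multiplicity 1 to C·Hess(C), and the number of distinct inflection
points is 3d(d-2).
Inflection points = 3*5*(5-2) = 3*5*3 = 45

45


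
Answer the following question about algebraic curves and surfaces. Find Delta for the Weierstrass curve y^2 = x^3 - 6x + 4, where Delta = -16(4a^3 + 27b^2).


Compute each component:
4a^3 = 4*(-6)^3 = 4*(-216) = -864
27b^2 = 27*4^2 = 27*16 = 432
4a^3 + 27b^2 = -864 + 432 = -432
Delta = -16*(-432) = 6912

6912


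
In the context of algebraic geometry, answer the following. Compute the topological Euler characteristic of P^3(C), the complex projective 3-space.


The complex projective space P^3 has one cell in each even real dimension 0, 2, ..., 6.
The cohomology groups are H^{2k}(P^3) = Z for k = 0,...,3, and 0 otherwise.
Euler characteristic = sum of Betti numbers = 1 per even-dimensional cohomology group.
chi(P^3) = 3 + 1 = 4

4


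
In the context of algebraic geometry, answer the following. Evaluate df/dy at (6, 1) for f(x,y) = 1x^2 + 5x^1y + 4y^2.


df/dy = 5*x^1 + 2*4*y^1
At (6,1): 5*6^1 + 2*4*1^1
= 30 + 8
= 38

38


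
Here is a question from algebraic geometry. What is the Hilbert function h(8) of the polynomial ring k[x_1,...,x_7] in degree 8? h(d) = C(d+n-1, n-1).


The Hilbert function for the polynomial ring in 7 variables is:
h(d) = C(d+n-1, n-1)
h(8) = C(8+7-1, 7-1) = C(14, 6)
= 14! / (6! * 8!)
= 3003

3003


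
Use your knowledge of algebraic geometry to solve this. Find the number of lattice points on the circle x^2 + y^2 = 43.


Systematically check integer values of x where x^2 <= 43.
For each valid x, check if 43 - x^2 is a perfect square.
Total integer solutions found: 0

0


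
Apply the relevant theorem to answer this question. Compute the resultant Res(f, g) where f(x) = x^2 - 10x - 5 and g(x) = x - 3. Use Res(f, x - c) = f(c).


For Res(f, x - c), we evaluate f at x = c.
f(3) = 3^2 - 10*3 - 5
= 9 - 30 - 5
= -21 - 5 = -26
Res(f, g) = -26

-26


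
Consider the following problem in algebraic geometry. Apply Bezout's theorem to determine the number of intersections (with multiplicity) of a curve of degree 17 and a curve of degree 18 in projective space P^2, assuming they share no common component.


Bezout's theorem states the intersection count equals the product of degrees.
Intersection count = 17 * 18 = 306

306


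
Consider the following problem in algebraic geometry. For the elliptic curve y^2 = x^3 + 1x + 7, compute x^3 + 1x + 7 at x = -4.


Compute x^3 + 1x + 7 at x = -4:
x^3 = (-4)^3 = -64
1*x = 1*(-4) = -4
Sum: -64 - 4 + 7 = -61

-61


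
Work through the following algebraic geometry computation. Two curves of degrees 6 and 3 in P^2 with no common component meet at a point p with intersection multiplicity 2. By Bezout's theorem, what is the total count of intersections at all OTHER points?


By Bezout's theorem, the total intersection number is d1 * d2.
Total = 6 * 3 = 18
Intersection multiplicity at p = 2
Remaining intersections = 18 - 2 = 16

16


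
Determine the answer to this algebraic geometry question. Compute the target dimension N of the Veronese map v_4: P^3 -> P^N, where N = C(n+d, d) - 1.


The Veronese embedding v_d: P^n -> P^N maps each point to all
degree-d monomials in n+1 homogeneous coordinates.
N = C(n+d, d) - 1
N = C(3+4, 4) - 1
N = C(7, 4) - 1
C(7, 4) = 35
N = 35 - 1 = 34

34


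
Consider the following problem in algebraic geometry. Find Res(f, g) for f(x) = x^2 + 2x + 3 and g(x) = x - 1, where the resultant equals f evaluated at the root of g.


For Res(f, x - c), we evaluate f at x = c.
f(1) = 1^2 + 2*1 + 3
= 1 + 2 + 3
= 3 + 3 = 6
Res(f, g) = 6

6


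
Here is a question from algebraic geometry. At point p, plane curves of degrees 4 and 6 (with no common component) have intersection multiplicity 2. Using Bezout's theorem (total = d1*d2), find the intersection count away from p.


By Bezout's theorem, the total intersection number is d1 * d2.
Total = 4 * 6 = 24
Intersection multiplicity at p = 2
Remaining intersections = 24 - 2 = 22

22


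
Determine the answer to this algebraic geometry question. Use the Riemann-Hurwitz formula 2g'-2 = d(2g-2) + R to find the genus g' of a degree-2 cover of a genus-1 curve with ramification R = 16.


Riemann-Hurwitz formula: 2g' - 2 = d(2g - 2) + R
Given: d = 2, g = 1, R = 16
2g' - 2 = 2*(2*1 - 2) + 16
2g' - 2 = 2*0 + 16
2g' - 2 = 0 + 16 = 16
2g' = 18
g' = 9

9


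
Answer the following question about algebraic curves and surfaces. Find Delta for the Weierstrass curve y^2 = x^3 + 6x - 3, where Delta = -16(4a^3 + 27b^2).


Compute each component:
4a^3 = 4*6^3 = 4*216 = 864
27b^2 = 27*(-3)^2 = 27*9 = 243
4a^3 + 27b^2 = 864 + 243 = 1107
Delta = -16*1107 = -17712

-17712


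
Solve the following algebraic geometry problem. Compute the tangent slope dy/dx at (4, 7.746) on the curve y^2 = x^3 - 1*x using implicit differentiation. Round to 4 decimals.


Using implicit differentiation of y^2 = x^3 - 1*x:
2y * dy/dx = 3x^2 - 1
dy/dx = (3x^2 - 1)/(2y)
Numerator: 3*4^2 - 1 = 47
Denominator: 2*7.746 = 15.492
dy/dx = 47/15.492 = 3.0338

3.0338


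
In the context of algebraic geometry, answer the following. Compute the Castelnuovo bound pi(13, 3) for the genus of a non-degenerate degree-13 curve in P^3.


Castelnuovo's bound: write d - 1 = m(r-1) + epsilon with 0 <= epsilon < r-1.
d - 1 = 13 - 1 = 12
r - 1 = 3 - 1 = 2
12 = 6*2 + 0, so m = 6, epsilon = 0
pi(d, r) = m(m-1)(r-1)/2 + m*epsilon
= 6*5*2/2 + 6*0
= 60/2 + 0
= 30 + 0 = 30

30


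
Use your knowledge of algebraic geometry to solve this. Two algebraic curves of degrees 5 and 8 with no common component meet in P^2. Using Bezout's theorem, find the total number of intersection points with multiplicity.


Bezout's theorem states the intersection count equals the product of degrees.
Intersection count = 5 * 8 = 40

40


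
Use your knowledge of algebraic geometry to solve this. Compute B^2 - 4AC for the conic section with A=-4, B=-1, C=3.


The discriminant of a conic Ax^2 + Bxy + Cy^2 + ... = 0 is B^2 - 4AC.
B^2 = (-1)^2 = 1
4AC = 4*(-4)*3 = -48
Discriminant = 1 + 48 = 49

49


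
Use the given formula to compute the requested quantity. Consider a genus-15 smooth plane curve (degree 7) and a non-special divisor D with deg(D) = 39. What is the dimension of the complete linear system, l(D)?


First, compute the genus of a smooth plane curve of degree 7:
g = (d-1)(d-2)/2 = (7-1)(7-2)/2 = 15
For a non-special divisor D (i.e., h^1(D) = 0), Riemann-Roch gives:
l(D) = deg(D) - g + 1
Since deg(D) = 39 >= 2g - 1 = 29, D is non-special.
l(D) = 39 - 15 + 1 = 25

25


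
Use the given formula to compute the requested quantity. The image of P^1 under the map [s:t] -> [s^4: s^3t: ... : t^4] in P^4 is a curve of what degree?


The rational normal curve in P^4 is the image of P^1 under the 4-uple Veronese.
A general hyperplane in P^4 pulls back to a degree-4 form on P^1, which has 4 zeros,
so the curve meets a general hyperplane in 4 points. Degree = 4.

4


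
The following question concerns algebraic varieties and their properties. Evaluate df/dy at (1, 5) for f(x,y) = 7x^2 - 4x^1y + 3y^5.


df/dy = (-4)*x^1 + 5*3*y^4
At (1,5): (-4)*1^1 + 5*3*5^4
= -4 + 9375
= 9371

9371


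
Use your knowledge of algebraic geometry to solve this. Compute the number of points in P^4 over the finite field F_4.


P^4(F_4) has (q^(n+1) - 1)/(q - 1) points.
= 4^4 + 4^3 + 4^2 + 4^1 + 4^0
= 256 + 64 + 16 + 4 + 1
= 341

341


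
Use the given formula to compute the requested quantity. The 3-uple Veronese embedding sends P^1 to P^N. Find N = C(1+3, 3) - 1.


The Veronese embedding v_d: P^n -> P^N maps each point to all
degree-d monomials in n+1 homogeneous coordinates.
N = C(n+d, d) - 1
N = C(1+3, 3) - 1
N = C(4, 3) - 1
C(4, 3) = 4
N = 4 - 1 = 3

3


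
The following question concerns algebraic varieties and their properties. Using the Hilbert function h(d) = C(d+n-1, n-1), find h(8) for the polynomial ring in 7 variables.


The Hilbert function for the polynomial ring in 7 variables is:
h(d) = C(d+n-1, n-1)
h(8) = C(8+7-1, 7-1) = C(14, 6)
= 14! / (6! * 8!)
= 3003

3003


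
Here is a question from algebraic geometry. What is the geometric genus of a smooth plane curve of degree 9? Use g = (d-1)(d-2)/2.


Using the genus formula for smooth plane curves:
g = (d-1)(d-2)/2
g = (9-1)(9-2)/2
g = 8*7/2
g = 56/2 = 28

28


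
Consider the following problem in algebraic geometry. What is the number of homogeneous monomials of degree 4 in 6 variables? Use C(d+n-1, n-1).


The number of degree-4 monomials in 6 variables is C(d+n-1, n-1).
= C(4+6-1, 6-1) = C(9, 5)
= 126

126


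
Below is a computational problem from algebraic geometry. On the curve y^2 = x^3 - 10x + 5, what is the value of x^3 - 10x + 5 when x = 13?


Compute x^3 - 10x + 5 at x = 13:
x^3 = 13^3 = 2197
(-10)*x = (-10)*13 = -130
Sum: 2197 - 130 + 5 = 2072

2072


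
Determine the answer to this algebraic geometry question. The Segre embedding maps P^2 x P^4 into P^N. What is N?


The Segre embedding maps P^m x P^n into P^N via
all products of coordinates from each factor.
N = (m+1)(n+1) - 1
N = (2+1)(4+1) - 1
N = 3*5 - 1
N = 15 - 1 = 14

14


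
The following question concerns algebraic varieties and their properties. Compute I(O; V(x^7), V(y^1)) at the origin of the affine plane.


The intersection multiplicity of V(x^a) and V(y^b) at the origin is:
I(O; V(x^7), V(y^1)) = dim_k(k[x,y]/(x^7, y^1))
A basis for k[x,y]/(x^7, y^1) is the set of monomials x^i * y^j
where 0 <= i < 7 and 0 <= j < 1.
The number of such monomials is 7 * 1 = 7

7


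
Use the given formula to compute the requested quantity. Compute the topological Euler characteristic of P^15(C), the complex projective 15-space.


The complex projective space P^15 has one cell in each even real dimension 0, 2, ..., 30.
The cohomology groups are H^{2k}(P^15) = Z for k = 0,...,15, and 0 otherwise.
Euler characteristic = sum of Betti numbers = 1 per even-dimensional cohomology group.
chi(P^15) = 15 + 1 = 16

16


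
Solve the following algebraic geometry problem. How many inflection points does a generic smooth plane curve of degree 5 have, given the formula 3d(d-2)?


For a general smooth plane curve C of degree d, the inflection points are
the intersection of C with its Hessian curve, which has degree 3(d-2).
By Bezout, the total intersection number is d * 3(d-2) = 5 * 9 = 45.
For a general curve every flex is ordinary, so each contributes
multiplicity 1 to C·Hess(C), and the number of distinct inflection
points is 3d(d-2).
Inflection points = 3*5*(5-2) = 3*5*3 = 45

45


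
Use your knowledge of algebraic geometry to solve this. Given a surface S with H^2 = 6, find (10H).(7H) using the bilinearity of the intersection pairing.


Using bilinearity of the intersection pairing on a surface S:
(aH).(bH) = ab * (H.H)
We have H^2 = 6.
D.E = (10H).(7H) = 10*7*6
= 70*6
= 420

420


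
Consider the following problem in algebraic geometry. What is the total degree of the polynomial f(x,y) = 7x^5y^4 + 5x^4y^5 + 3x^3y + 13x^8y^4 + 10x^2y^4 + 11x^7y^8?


Examine each term for its total degree (sum of exponents).
  Term '7x^5y^4' has total degree 5+4 = 9.
  Term '5x^4y^5' has total degree 4+5 = 9.
  Term '3x^3y' has total degree 3+1 = 4.
  Term '13x^8y^4' has total degree 8+4 = 12.
  Term '10x^2y^4' has total degree 2+4 = 6.
  Term '11x^7y^8' has total degree 7+8 = 15.
The maximum total degree among all terms is 15.

15


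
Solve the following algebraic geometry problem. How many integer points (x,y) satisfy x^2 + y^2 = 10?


Systematically check integer values of x where x^2 <= 10.
For each valid x, check if 10 - x^2 is a perfect square.
x=1: 10 - 1 = 9, sqrt = 3 (valid)
x=3: 10 - 9 = 1, sqrt = 1 (valid)
Total integer solutions found: 8

8


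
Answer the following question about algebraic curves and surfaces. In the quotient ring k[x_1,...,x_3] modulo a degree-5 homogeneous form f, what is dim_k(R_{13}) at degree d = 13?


For R = k[x_1,...,x_n]/(f) with f homogeneous of degree e:
The Hilbert series is (1 - t^e)/(1 - t)^n.
So h(d) = C(d+n-1, n-1) - C(d-e+n-1, n-1) for d >= e.
With n=3, e=5, d=13:
C(13+3-1, 3-1) = C(15, 2) = 105
C(13-5+3-1, 3-1) = C(10, 2) = 45
h(13) = 105 - 45 = 60

60
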